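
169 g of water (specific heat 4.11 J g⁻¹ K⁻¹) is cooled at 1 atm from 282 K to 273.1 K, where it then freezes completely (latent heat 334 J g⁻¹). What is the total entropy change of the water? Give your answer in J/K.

Cooling step: ΔS₁ = m c ln(T_tr/T_i) = 169 × 4.11 × ln(273.1/282) = -22.27 J/K.
Phase change: ΔS₂ = −mL/T_tr = −169 × 334 / 273.1 = -206.7 J/K.
ΔS_total = (-22.27) + (-206.7) = -229 J/K.

ΔS = -229 J/K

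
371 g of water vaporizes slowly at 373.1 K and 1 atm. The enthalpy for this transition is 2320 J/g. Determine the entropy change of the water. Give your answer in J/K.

ΔS = 2310 J/K

Heat absorbed by the substance: Q = mL = 371 × 2320 = 860720 J.
At constant T, ΔS = Q_rev/T = 860720 / 373.1 = 2310 J/K.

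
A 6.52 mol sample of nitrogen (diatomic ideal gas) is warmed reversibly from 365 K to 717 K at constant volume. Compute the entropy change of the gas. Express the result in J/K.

ΔS = 91.5 J/K

At constant volume, ΔS = nC_V ln(T₂/T₁) with C_V = 5R/2 = 20.79 J mol⁻¹ K⁻¹.
ΔS = 6.52 × 20.79 × ln(717/365) = 91.5 J/K.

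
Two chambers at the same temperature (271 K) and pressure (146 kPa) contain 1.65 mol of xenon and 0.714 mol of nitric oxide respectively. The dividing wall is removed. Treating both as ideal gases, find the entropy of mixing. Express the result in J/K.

ΔS_mix = 12 J/K

Mole fractions: x_A = 1.65/2.36 = 0.698, x_B = 0.302.
ΔS_mix = −R(n_A ln x_A + n_B ln x_B) = −8.314 × (1.65 ln 0.698 + 0.714 ln 0.302) = 12 J/K.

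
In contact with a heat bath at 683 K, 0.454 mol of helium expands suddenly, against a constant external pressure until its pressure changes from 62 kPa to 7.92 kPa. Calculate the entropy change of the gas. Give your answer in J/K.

Entropy is a state function, so ΔS_gas depends only on the end states.
For an isothermal ideal gas ΔS_gas = nR ln(P₁/P₂) = 0.454 × 8.314 × ln(62/7.92) = 7.77 J/K.

ΔS_gas = 7.77 J/K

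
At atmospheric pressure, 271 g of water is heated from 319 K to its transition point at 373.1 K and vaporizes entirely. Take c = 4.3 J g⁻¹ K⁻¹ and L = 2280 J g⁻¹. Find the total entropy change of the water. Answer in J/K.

Warming step: ΔS₁ = m c ln(T_tr/T_i) = 271 × 4.3 × ln(373.1/319) = 182.6 J/K.
Phase change: ΔS₂ = +mL/T_tr = 271 × 2280 / 373.1 = 1656 J/K.
ΔS_total = (182.6) + (1656) = 1840 J/K.

ΔS = 1840 J/K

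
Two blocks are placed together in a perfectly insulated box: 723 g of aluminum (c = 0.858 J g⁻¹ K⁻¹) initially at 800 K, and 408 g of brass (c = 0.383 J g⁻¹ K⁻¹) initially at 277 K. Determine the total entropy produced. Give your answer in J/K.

Energy balance: T_f = (m₁c₁T₁ + m₂c₂T₂)/(m₁c₁ + m₂c₂) = 694.76 K.
ΔS₁ = m₁c₁ ln(T_f/T₁) = 620.334 × ln(694.76/800) = -87.49 J/K.
ΔS₂ = m₂c₂ ln(T_f/T₂) = 156.264 × ln(694.76/277) = 143.7 J/K.
ΔS_total = -87.49 + 143.7 = 56.2 J/K.

ΔS_total = 56.2 J/K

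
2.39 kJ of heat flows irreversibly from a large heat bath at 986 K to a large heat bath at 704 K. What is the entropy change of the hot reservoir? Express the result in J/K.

ΔS_hot = -2.42 J/K

The hot reservoir loses heat Q, so ΔS_hot = −Q/T_H = −2390/986 = -2.42 J/K.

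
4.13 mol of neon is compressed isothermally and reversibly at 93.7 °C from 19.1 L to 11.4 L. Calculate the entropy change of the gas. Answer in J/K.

For an isothermal ideal gas ΔS_gas = nR ln(V₂/V₁) = 4.13 × 8.314 × ln(11.4/19.1) = -17.7 J/K.

ΔS_gas = -17.7 J/K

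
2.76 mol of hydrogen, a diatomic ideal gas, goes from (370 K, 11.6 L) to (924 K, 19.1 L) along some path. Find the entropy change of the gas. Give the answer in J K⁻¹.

ΔS = 63.9 J/K

Entropy is a state function: ΔS = nC_V ln(T₂/T₁) + nR ln(V₂/V₁), with C_V = 5R/2 = 20.79 J mol⁻¹ K⁻¹ for a diatomic ideal gas.
ΔS = 2.76 × [20.79 × ln(924/370) + 8.314 × ln(19.1/11.6)] = 63.9 J/K.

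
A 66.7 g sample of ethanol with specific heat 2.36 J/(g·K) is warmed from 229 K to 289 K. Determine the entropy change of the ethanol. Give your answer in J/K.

ΔS = ∫dQ_rev/T = m c ln(T₂/T₁) = 66.7 × 2.36 × ln(289/229) = 36.6 J/K.

ΔS = 36.6 J/K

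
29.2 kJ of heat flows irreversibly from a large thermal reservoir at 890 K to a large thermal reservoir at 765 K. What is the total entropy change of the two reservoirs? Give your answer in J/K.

ΔS_total = 5.36 J/K

ΔS_hot = −Q/T_H = −29200/890 = -32.81 J/K and ΔS_cold = +Q/T_C = 29200/765 = 38.17 J/K.
ΔS_total = -32.81 + 38.17 = 5.36 J/K, positive as the second law requires.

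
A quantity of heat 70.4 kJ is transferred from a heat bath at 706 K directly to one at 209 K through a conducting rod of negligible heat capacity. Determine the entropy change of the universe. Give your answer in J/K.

ΔS_hot = −Q/T_H = −70400/706 = -99.72 J/K and ΔS_cold = +Q/T_C = 70400/209 = 336.8 J/K.
ΔS_total = -99.72 + 336.8 = 237 J/K, positive as the second law requires.

ΔS_total = 237 J/K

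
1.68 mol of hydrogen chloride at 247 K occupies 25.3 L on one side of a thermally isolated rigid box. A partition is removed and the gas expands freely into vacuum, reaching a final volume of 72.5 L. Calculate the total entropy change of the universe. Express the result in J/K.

ΔS_universe = 14.7 J/K

No heat is exchanged and no work is done, so the ideal-gas temperature stays constant.
Entropy is a state function; using a reversible isothermal path, ΔS_gas = nR ln(V₂/V₁) = 1.68 × 8.314 × ln(72.5/25.3) = 14.7 J/K.
The insulated surroundings exchange no heat, so ΔS_surr = 0 and ΔS_universe = ΔS_gas.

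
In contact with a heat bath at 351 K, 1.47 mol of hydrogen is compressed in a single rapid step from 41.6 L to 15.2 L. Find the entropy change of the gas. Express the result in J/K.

ΔS_gas = -12.3 J/K

Entropy is a state function, so ΔS_gas depends only on the end states.
For an isothermal ideal gas ΔS_gas = nR ln(V₂/V₁) = 1.47 × 8.314 × ln(15.2/41.6) = -12.3 J/K.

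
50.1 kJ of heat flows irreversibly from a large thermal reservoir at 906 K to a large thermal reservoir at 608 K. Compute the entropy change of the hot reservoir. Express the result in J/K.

The hot reservoir loses heat Q, so ΔS_hot = −Q/T_H = −50100/906 = -55.3 J/K.

ΔS_hot = -55.3 J/K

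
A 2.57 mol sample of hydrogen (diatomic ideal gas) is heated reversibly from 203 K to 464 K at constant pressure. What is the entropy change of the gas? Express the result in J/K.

At constant pressure, ΔS = nC_p ln(T₂/T₁) with C_p = 7R/2 = 29.1 J mol⁻¹ K⁻¹.
ΔS = 2.57 × 29.1 × ln(464/203) = 61.8 J/K.

ΔS = 61.8 J/K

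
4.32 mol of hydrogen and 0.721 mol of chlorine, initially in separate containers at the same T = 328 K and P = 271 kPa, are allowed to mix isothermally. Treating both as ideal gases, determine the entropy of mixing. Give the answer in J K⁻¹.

ΔS_mix = 17.2 J/K

Mole fractions: x_A = 4.32/5.04 = 0.857, x_B = 0.143.
ΔS_mix = −R(n_A ln x_A + n_B ln x_B) = −8.314 × (4.32 ln 0.857 + 0.721 ln 0.143) = 17.2 J/K.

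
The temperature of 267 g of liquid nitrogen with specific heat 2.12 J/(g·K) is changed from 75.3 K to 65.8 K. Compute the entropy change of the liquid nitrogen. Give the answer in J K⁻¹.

ΔS = -76.3 J/K

ΔS = ∫dQ_rev/T = m c ln(T₂/T₁) = 267 × 2.12 × ln(65.8/75.3) = -76.3 J/K.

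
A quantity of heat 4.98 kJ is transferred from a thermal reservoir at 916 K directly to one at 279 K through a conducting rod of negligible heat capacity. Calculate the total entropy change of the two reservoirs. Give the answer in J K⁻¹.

ΔS_total = 12.4 J/K

ΔS_hot = −Q/T_H = −4980/916 = -5.437 J/K and ΔS_cold = +Q/T_C = 4980/279 = 17.85 J/K.
ΔS_total = -5.437 + 17.85 = 12.4 J/K, positive as the second law requires.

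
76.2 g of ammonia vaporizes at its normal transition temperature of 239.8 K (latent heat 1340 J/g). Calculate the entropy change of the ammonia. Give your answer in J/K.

Heat absorbed by the substance: Q = mL = 76.2 × 1340 = 102108 J.
At constant T, ΔS = Q_rev/T = 102108 / 239.8 = 426 J/K.

ΔS = 426 J/K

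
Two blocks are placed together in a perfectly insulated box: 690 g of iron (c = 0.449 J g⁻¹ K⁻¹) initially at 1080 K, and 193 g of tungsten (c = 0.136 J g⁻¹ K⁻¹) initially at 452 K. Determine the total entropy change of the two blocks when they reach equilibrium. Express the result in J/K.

Energy balance: T_f = (m₁c₁T₁ + m₂c₂T₂)/(m₁c₁ + m₂c₂) = 1030.9 K.
ΔS₁ = m₁c₁ ln(T_f/T₁) = 309.81 × ln(1030.9/1080) = -14.4 J/K.
ΔS₂ = m₂c₂ ln(T_f/T₂) = 26.248 × ln(1030.9/452) = 21.64 J/K.
ΔS_total = -14.4 + 21.64 = 7.24 J/K.

ΔS_total = 7.24 J/K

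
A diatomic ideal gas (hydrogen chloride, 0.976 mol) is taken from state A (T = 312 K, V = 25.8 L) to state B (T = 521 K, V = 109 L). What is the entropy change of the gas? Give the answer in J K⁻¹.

ΔS = 22.1 J/K

Entropy is a state function: ΔS = nC_V ln(T₂/T₁) + nR ln(V₂/V₁), with C_V = 5R/2 = 20.79 J mol⁻¹ K⁻¹ for a diatomic ideal gas.
ΔS = 0.976 × [20.79 × ln(521/312) + 8.314 × ln(109/25.8)] = 22.1 J/K.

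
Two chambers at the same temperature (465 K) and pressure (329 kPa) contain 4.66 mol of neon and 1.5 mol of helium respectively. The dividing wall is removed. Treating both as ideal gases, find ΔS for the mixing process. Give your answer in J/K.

ΔS_mix = 28.4 J/K

Mole fractions: x_A = 4.66/6.16 = 0.756, x_B = 0.244.
ΔS_mix = −R(n_A ln x_A + n_B ln x_B) = −8.314 × (4.66 ln 0.756 + 1.5 ln 0.244) = 28.4 J/K.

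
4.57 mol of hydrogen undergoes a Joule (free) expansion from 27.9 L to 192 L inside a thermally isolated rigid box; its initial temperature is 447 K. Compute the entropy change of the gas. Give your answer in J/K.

For an ideal gas in free expansion Q = 0 and W = 0, so T is unchanged.
Entropy is a state function; using a reversible isothermal path, ΔS_gas = nR ln(V₂/V₁) = 4.57 × 8.314 × ln(192/27.9) = 73.3 J/K.

ΔS_gas = 73.3 J/K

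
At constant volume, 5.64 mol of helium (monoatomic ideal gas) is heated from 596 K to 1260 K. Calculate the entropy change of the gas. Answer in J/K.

ΔS = 52.7 J/K

At constant volume, ΔS = nC_V ln(T₂/T₁) with C_V = 3R/2 = 12.47 J mol⁻¹ K⁻¹.
ΔS = 5.64 × 12.47 × ln(1260/596) = 52.7 J/K.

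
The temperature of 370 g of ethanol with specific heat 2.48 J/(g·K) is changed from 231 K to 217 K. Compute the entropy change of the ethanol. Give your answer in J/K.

ΔS = -57.4 J/K

ΔS = ∫dQ_rev/T = m c ln(T₂/T₁) = 370 × 2.48 × ln(217/231) = -57.4 J/K.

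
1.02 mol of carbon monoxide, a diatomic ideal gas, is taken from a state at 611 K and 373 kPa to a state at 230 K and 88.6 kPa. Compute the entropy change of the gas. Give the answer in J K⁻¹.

ΔS = -16.8 J/K

ΔS = nC_p ln(T₂/T₁) − nR ln(P₂/P₁), with C_p = 7R/2 = 29.1 J mol⁻¹ K⁻¹ for a diatomic ideal gas.
ΔS = 1.02 × [29.1 × ln(230/611) − 8.314 × ln(88.6/373)] = -16.8 J/K.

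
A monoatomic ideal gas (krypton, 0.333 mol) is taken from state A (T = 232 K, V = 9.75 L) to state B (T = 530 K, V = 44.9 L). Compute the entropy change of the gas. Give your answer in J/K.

Entropy is a state function: ΔS = nC_V ln(T₂/T₁) + nR ln(V₂/V₁), with C_V = 3R/2 = 12.47 J mol⁻¹ K⁻¹ for a monoatomic ideal gas.
ΔS = 0.333 × [12.47 × ln(530/232) + 8.314 × ln(44.9/9.75)] = 7.66 J/K.

ΔS = 7.66 J/K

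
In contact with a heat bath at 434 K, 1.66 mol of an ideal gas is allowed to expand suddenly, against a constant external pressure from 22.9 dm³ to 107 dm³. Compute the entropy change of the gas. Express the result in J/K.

ΔS_gas = 21.3 J/K

Entropy is a state function, so ΔS_gas depends only on the end states.
For an isothermal ideal gas ΔS_gas = nR ln(V₂/V₁) = 1.66 × 8.314 × ln(107/22.9) = 21.3 J/K.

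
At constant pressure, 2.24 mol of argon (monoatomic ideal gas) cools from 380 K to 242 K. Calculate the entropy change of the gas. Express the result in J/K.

At constant pressure, ΔS = nC_p ln(T₂/T₁) with C_p = 5R/2 = 20.79 J mol⁻¹ K⁻¹.
ΔS = 2.24 × 20.79 × ln(242/380) = -21 J/K.

ΔS = -21 J/K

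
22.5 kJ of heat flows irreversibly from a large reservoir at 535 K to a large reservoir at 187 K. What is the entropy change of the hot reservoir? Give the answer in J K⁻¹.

The hot reservoir loses heat Q, so ΔS_hot = −Q/T_H = −22500/535 = -42.1 J/K.

ΔS_hot = -42.1 J/K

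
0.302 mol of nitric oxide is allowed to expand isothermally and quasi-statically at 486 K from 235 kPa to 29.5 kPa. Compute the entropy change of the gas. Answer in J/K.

For an isothermal ideal gas ΔS_gas = nR ln(P₁/P₂) = 0.302 × 8.314 × ln(235/29.5) = 5.21 J/K.

ΔS_gas = 5.21 J/K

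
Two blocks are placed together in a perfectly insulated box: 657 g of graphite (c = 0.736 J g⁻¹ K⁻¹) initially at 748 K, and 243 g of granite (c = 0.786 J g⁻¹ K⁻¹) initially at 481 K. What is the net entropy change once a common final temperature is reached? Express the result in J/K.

ΔS_total = 12.5 J/K

Energy balance: T_f = (m₁c₁T₁ + m₂c₂T₂)/(m₁c₁ + m₂c₂) = 672.4 K.
ΔS₁ = m₁c₁ ln(T_f/T₁) = 483.552 × ln(672.4/748) = -51.52 J/K.
ΔS₂ = m₂c₂ ln(T_f/T₂) = 190.998 × ln(672.4/481) = 63.98 J/K.
ΔS_total = -51.52 + 63.98 = 12.5 J/K.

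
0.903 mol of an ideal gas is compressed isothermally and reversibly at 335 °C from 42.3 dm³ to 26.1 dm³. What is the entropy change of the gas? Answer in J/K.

ΔS_gas = -3.63 J/K

For an isothermal ideal gas ΔS_gas = nR ln(V₂/V₁) = 0.903 × 8.314 × ln(26.1/42.3) = -3.63 J/K.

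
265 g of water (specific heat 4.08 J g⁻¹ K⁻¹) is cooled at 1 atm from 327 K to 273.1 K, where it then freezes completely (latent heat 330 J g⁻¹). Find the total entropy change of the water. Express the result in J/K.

ΔS = -515 J/K

Cooling step: ΔS₁ = m c ln(T_tr/T_i) = 265 × 4.08 × ln(273.1/327) = -194.7 J/K.
Phase change: ΔS₂ = −mL/T_tr = −265 × 330 / 273.1 = -320.2 J/K.
ΔS_total = (-194.7) + (-320.2) = -515 J/K.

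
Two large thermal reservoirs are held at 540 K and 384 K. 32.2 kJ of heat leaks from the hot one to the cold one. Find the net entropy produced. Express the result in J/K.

ΔS_total = 24.2 J/K

ΔS_hot = −Q/T_H = −32200/540 = -59.63 J/K and ΔS_cold = +Q/T_C = 32200/384 = 83.85 J/K.
ΔS_total = -59.63 + 83.85 = 24.2 J/K, positive as the second law requires.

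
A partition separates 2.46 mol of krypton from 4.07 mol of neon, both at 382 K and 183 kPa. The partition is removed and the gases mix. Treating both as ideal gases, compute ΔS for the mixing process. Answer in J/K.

Mole fractions: x_A = 2.46/6.53 = 0.377, x_B = 0.623.
ΔS_mix = −R(n_A ln x_A + n_B ln x_B) = −8.314 × (2.46 ln 0.377 + 4.07 ln 0.623) = 36 J/K.

ΔS_mix = 36 J/K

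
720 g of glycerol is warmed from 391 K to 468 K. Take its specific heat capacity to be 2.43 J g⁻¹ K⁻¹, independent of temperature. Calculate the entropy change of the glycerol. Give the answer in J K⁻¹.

ΔS = 315 J/K

ΔS = ∫dQ_rev/T = m c ln(T₂/T₁) = 720 × 2.43 × ln(468/391) = 315 J/K.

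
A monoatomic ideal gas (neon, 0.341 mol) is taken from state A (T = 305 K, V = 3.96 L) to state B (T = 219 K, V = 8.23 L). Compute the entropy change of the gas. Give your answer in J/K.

Entropy is a state function: ΔS = nC_V ln(T₂/T₁) + nR ln(V₂/V₁), with C_V = 3R/2 = 12.47 J mol⁻¹ K⁻¹ for a monoatomic ideal gas.
ΔS = 0.341 × [12.47 × ln(219/305) + 8.314 × ln(8.23/3.96)] = 0.665 J/K.

ΔS = 0.665 J/K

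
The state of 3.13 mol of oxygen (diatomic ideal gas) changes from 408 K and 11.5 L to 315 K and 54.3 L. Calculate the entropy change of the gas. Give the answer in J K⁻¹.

ΔS = 23.6 J/K

Entropy is a state function: ΔS = nC_V ln(T₂/T₁) + nR ln(V₂/V₁), with C_V = 5R/2 = 20.79 J mol⁻¹ K⁻¹ for a diatomic ideal gas.
ΔS = 3.13 × [20.79 × ln(315/408) + 8.314 × ln(54.3/11.5)] = 23.6 J/K.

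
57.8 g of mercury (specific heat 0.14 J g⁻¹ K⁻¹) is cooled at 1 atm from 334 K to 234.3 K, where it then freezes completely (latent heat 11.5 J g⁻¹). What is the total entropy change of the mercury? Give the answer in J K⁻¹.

ΔS = -5.71 J/K

Cooling step: ΔS₁ = m c ln(T_tr/T_i) = 57.8 × 0.14 × ln(234.3/334) = -2.869 J/K.
Phase change: ΔS₂ = −mL/T_tr = −57.8 × 11.5 / 234.3 = -2.837 J/K.
ΔS_total = (-2.869) + (-2.837) = -5.71 J/K.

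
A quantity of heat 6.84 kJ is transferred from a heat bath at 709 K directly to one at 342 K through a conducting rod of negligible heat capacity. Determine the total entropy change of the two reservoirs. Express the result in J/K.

ΔS_total = 10.4 J/K

ΔS_hot = −Q/T_H = −6840/709 = -9.647 J/K and ΔS_cold = +Q/T_C = 6840/342 = 20 J/K.
ΔS_total = -9.647 + 20 = 10.4 J/K, positive as the second law requires.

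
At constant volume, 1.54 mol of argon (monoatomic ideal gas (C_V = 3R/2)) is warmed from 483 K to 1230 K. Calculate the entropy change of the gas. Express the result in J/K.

At constant volume, ΔS = nC_V ln(T₂/T₁) with C_V = 3R/2 = 12.47 J mol⁻¹ K⁻¹.
ΔS = 1.54 × 12.47 × ln(1230/483) = 18 J/K.

ΔS = 18 J/K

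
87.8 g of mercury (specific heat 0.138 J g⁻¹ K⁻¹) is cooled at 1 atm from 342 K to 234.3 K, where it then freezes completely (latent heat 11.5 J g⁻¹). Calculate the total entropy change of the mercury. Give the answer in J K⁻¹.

Cooling step: ΔS₁ = m c ln(T_tr/T_i) = 87.8 × 0.138 × ln(234.3/342) = -4.583 J/K.
Phase change: ΔS₂ = −mL/T_tr = −87.8 × 11.5 / 234.3 = -4.309 J/K.
ΔS_total = (-4.583) + (-4.309) = -8.89 J/K.

ΔS = -8.89 J/K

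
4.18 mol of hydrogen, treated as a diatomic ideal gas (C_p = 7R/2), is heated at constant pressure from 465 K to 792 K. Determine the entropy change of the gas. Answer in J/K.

At constant pressure, ΔS = nC_p ln(T₂/T₁) with C_p = 7R/2 = 29.1 J mol⁻¹ K⁻¹.
ΔS = 4.18 × 29.1 × ln(792/465) = 64.8 J/K.

ΔS = 64.8 J/K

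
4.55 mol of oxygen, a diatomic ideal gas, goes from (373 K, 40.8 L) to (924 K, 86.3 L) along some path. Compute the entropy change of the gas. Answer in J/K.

Entropy is a state function: ΔS = nC_V ln(T₂/T₁) + nR ln(V₂/V₁), with C_V = 5R/2 = 20.79 J mol⁻¹ K⁻¹ for a diatomic ideal gas.
ΔS = 4.55 × [20.79 × ln(924/373) + 8.314 × ln(86.3/40.8)] = 114 J/K.

ΔS = 114 J/K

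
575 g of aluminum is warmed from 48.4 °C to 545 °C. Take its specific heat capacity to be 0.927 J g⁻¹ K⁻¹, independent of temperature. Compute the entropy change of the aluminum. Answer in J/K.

In kelvin: T₁ = 321.55 K, T₂ = 818.15 K. ΔS = ∫dQ_rev/T = m c ln(T₂/T₁) = 575 × 0.927 × ln(818.15/321.55) = 498 J/K.

ΔS = 498 J/K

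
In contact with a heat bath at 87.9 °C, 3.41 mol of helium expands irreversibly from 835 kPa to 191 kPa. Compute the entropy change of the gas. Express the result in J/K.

ΔS_gas = 41.8 J/K

Entropy is a state function, so ΔS_gas depends only on the end states.
For an isothermal ideal gas ΔS_gas = nR ln(P₁/P₂) = 3.41 × 8.314 × ln(835/191) = 41.8 J/K.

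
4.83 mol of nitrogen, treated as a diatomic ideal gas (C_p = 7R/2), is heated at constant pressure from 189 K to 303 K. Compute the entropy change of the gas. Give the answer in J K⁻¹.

ΔS = 66.3 J/K

At constant pressure, ΔS = nC_p ln(T₂/T₁) with C_p = 7R/2 = 29.1 J mol⁻¹ K⁻¹.
ΔS = 4.83 × 29.1 × ln(303/189) = 66.3 J/K.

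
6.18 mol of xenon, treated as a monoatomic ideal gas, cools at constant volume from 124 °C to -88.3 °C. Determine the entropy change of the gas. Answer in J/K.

In kelvin: T₁ = 397.15 K, T₂ = 184.85 K. At constant volume, ΔS = nC_V ln(T₂/T₁) with C_V = 3R/2 = 12.47 J mol⁻¹ K⁻¹.
ΔS = 6.18 × 12.47 × ln(184.85/397.15) = -58.9 J/K.

ΔS = -58.9 J/K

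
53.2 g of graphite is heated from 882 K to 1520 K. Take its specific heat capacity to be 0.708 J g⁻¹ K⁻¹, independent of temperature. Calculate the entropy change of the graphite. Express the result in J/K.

ΔS = 20.5 J/K

ΔS = ∫dQ_rev/T = m c ln(T₂/T₁) = 53.2 × 0.708 × ln(1520/882) = 20.5 J/K.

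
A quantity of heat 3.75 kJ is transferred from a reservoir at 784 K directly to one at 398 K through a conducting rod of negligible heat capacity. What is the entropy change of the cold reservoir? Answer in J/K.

ΔS_cold = 9.42 J/K

The cold reservoir gains heat Q, so ΔS_cold = +Q/T_C = 3750/398 = 9.42 J/K.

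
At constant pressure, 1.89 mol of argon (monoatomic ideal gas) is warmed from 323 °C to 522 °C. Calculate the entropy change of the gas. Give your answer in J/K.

ΔS = 11.3 J/K

In kelvin: T₁ = 596.15 K, T₂ = 795.15 K. At constant pressure, ΔS = nC_p ln(T₂/T₁) with C_p = 5R/2 = 20.79 J mol⁻¹ K⁻¹.
ΔS = 1.89 × 20.79 × ln(795.15/596.15) = 11.3 J/K.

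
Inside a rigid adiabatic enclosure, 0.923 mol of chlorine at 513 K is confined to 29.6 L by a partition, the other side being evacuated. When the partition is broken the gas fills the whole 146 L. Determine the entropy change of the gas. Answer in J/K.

No heat is exchanged and no work is done, so the ideal-gas temperature stays constant.
Entropy is a state function; using a reversible isothermal path, ΔS_gas = nR ln(V₂/V₁) = 0.923 × 8.314 × ln(146/29.6) = 12.2 J/K.

ΔS_gas = 12.2 J/K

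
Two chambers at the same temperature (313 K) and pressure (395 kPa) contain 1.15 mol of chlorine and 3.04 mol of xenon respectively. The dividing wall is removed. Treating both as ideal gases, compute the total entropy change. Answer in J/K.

ΔS_mix = 20.5 J/K

Mole fractions: x_A = 1.15/4.19 = 0.274, x_B = 0.726.
ΔS_mix = −R(n_A ln x_A + n_B ln x_B) = −8.314 × (1.15 ln 0.274 + 3.04 ln 0.726) = 20.5 J/K.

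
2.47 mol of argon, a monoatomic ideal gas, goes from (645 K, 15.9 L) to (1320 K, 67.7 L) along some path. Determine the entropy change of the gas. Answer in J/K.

ΔS = 51.8 J/K

Entropy is a state function: ΔS = nC_V ln(T₂/T₁) + nR ln(V₂/V₁), with C_V = 3R/2 = 12.47 J mol⁻¹ K⁻¹ for a monoatomic ideal gas.
ΔS = 2.47 × [12.47 × ln(1320/645) + 8.314 × ln(67.7/15.9)] = 51.8 J/K.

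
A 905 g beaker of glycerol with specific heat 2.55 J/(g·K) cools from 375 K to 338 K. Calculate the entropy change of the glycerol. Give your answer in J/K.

ΔS = ∫dQ_rev/T = m c ln(T₂/T₁) = 905 × 2.55 × ln(338/375) = -240 J/K.

ΔS = -240 J/K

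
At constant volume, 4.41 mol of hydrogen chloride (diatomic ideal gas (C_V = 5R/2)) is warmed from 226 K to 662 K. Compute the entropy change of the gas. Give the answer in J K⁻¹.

ΔS = 98.5 J/K

At constant volume, ΔS = nC_V ln(T₂/T₁) with C_V = 5R/2 = 20.79 J mol⁻¹ K⁻¹.
ΔS = 4.41 × 20.79 × ln(662/226) = 98.5 J/K.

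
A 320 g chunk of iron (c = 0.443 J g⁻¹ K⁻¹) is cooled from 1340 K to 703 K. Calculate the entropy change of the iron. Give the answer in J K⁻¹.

ΔS = ∫dQ_rev/T = m c ln(T₂/T₁) = 320 × 0.443 × ln(703/1340) = -91.4 J/K.

ΔS = -91.4 J/K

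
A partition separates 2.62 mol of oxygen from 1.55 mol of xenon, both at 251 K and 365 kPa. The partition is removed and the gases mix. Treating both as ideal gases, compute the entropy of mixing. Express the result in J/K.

Mole fractions: x_A = 2.62/4.17 = 0.628, x_B = 0.372.
ΔS_mix = −R(n_A ln x_A + n_B ln x_B) = −8.314 × (2.62 ln 0.628 + 1.55 ln 0.372) = 22.9 J/K.

ΔS_mix = 22.9 J/K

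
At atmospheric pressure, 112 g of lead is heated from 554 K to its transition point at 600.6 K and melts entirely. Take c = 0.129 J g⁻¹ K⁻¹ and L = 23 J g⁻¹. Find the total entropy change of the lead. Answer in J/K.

ΔS = 5.46 J/K

Warming step: ΔS₁ = m c ln(T_tr/T_i) = 112 × 0.129 × ln(600.6/554) = 1.167 J/K.
Phase change: ΔS₂ = +mL/T_tr = 112 × 23 / 600.6 = 4.289 J/K.
ΔS_total = (1.167) + (4.289) = 5.46 J/K.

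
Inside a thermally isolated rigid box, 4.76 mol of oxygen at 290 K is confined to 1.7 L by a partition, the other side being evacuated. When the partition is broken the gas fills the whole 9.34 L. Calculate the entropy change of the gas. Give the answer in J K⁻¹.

ΔS_gas = 67.4 J/K

For an ideal gas in free expansion Q = 0 and W = 0, so T is unchanged.
Entropy is a state function; using a reversible isothermal path, ΔS_gas = nR ln(V₂/V₁) = 4.76 × 8.314 × ln(9.34/1.7) = 67.4 J/K.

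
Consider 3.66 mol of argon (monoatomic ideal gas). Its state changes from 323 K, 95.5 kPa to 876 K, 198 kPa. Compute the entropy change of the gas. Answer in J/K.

ΔS = 53.7 J/K

ΔS = nC_p ln(T₂/T₁) − nR ln(P₂/P₁), with C_p = 5R/2 = 20.79 J mol⁻¹ K⁻¹ for a monoatomic ideal gas.
ΔS = 3.66 × [20.79 × ln(876/323) − 8.314 × ln(198/95.5)] = 53.7 J/K.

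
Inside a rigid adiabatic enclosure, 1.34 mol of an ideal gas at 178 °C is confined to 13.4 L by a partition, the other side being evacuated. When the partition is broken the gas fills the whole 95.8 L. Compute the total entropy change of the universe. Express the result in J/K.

For an ideal gas in free expansion Q = 0 and W = 0, so T is unchanged.
Entropy is a state function; using a reversible isothermal path, ΔS_gas = nR ln(V₂/V₁) = 1.34 × 8.314 × ln(95.8/13.4) = 21.9 J/K.
The insulated surroundings exchange no heat, so ΔS_surr = 0 and ΔS_universe = ΔS_gas.

ΔS_universe = 21.9 J/K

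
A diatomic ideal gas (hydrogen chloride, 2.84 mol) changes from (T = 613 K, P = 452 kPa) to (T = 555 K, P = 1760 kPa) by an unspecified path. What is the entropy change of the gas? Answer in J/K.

ΔS = -40.3 J/K

ΔS = nC_p ln(T₂/T₁) − nR ln(P₂/P₁), with C_p = 7R/2 = 29.1 J mol⁻¹ K⁻¹ for a diatomic ideal gas.
ΔS = 2.84 × [29.1 × ln(555/613) − 8.314 × ln(1760/452)] = -40.3 J/K.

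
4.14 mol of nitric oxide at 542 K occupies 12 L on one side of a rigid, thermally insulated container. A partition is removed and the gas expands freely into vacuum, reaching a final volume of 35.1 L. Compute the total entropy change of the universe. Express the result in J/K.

For an ideal gas in free expansion Q = 0 and W = 0, so T is unchanged.
Entropy is a state function; using a reversible isothermal path, ΔS_gas = nR ln(V₂/V₁) = 4.14 × 8.314 × ln(35.1/12) = 36.9 J/K.
The insulated surroundings exchange no heat, so ΔS_surr = 0 and ΔS_universe = ΔS_gas.

ΔS_universe = 36.9 J/K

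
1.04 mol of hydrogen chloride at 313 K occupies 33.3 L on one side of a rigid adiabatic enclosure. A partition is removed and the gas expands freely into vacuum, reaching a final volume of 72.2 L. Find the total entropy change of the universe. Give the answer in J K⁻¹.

No heat is exchanged and no work is done, so the ideal-gas temperature stays constant.
Entropy is a state function; using a reversible isothermal path, ΔS_gas = nR ln(V₂/V₁) = 1.04 × 8.314 × ln(72.2/33.3) = 6.69 J/K.
The insulated surroundings exchange no heat, so ΔS_surr = 0 and ΔS_universe = ΔS_gas.

ΔS_universe = 6.69 J/K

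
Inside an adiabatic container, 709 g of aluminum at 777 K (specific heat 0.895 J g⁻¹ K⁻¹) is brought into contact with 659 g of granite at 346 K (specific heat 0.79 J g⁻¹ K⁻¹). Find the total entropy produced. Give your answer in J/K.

Energy balance: T_f = (m₁c₁T₁ + m₂c₂T₂)/(m₁c₁ + m₂c₂) = 582.76 K.
ΔS₁ = m₁c₁ ln(T_f/T₁) = 634.555 × ln(582.76/777) = -182.5 J/K.
ΔS₂ = m₂c₂ ln(T_f/T₂) = 520.61 × ln(582.76/346) = 271.4 J/K.
ΔS_total = -182.5 + 271.4 = 88.9 J/K.

ΔS_total = 88.9 J/K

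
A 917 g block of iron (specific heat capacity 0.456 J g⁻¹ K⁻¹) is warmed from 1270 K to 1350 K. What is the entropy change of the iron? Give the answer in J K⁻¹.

ΔS = 25.5 J/K

ΔS = ∫dQ_rev/T = m c ln(T₂/T₁) = 917 × 0.456 × ln(1350/1270) = 25.5 J/K.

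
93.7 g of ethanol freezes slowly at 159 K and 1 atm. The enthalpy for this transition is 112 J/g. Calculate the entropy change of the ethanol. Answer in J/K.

ΔS = -66 J/K

Heat released by the substance: Q = −mL = −93.7 × 112 = −10494.4 J.
At constant T, ΔS = Q_rev/T = −10494.4 / 159 = -66 J/K.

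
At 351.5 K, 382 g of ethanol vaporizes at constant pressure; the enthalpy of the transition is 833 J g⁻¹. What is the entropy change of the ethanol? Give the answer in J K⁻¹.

ΔS = 905 J/K

Heat absorbed by the substance: Q = mL = 382 × 833 = 318206 J.
At constant T, ΔS = Q_rev/T = 318206 / 351.5 = 905 J/K.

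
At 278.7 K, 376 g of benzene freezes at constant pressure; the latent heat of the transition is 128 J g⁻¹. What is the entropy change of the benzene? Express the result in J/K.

Heat released by the substance: Q = −mL = −376 × 128 = −48128 J.
At constant T, ΔS = Q_rev/T = −48128 / 278.7 = -173 J/K.

ΔS = -173 J/K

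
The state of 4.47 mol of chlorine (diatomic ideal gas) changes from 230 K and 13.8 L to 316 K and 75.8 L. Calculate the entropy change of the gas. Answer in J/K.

ΔS = 92.8 J/K

Entropy is a state function: ΔS = nC_V ln(T₂/T₁) + nR ln(V₂/V₁), with C_V = 5R/2 = 20.79 J mol⁻¹ K⁻¹ for a diatomic ideal gas.
ΔS = 4.47 × [20.79 × ln(316/230) + 8.314 × ln(75.8/13.8)] = 92.8 J/K.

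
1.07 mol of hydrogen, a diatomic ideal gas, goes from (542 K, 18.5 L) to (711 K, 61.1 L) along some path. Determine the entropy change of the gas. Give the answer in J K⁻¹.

ΔS = 16.7 J/K

Entropy is a state function: ΔS = nC_V ln(T₂/T₁) + nR ln(V₂/V₁), with C_V = 5R/2 = 20.79 J mol⁻¹ K⁻¹ for a diatomic ideal gas.
ΔS = 1.07 × [20.79 × ln(711/542) + 8.314 × ln(61.1/18.5)] = 16.7 J/K.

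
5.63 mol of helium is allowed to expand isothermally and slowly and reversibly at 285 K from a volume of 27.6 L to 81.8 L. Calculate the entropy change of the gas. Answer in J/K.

For an isothermal ideal gas ΔS_gas = nR ln(V₂/V₁) = 5.63 × 8.314 × ln(81.8/27.6) = 50.9 J/K.

ΔS_gas = 50.9 J/K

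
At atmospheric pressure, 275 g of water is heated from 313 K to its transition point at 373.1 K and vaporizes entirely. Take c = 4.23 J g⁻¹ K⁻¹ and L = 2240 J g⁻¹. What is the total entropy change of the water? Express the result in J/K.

Warming step: ΔS₁ = m c ln(T_tr/T_i) = 275 × 4.23 × ln(373.1/313) = 204.3 J/K.
Phase change: ΔS₂ = +mL/T_tr = 275 × 2240 / 373.1 = 1651 J/K.
ΔS_total = (204.3) + (1651) = 1860 J/K.

ΔS = 1860 J/K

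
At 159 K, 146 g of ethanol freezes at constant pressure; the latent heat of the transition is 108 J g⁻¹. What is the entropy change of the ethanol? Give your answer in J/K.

ΔS = -99.2 J/K

Heat released by the substance: Q = −mL = −146 × 108 = −15768 J.
At constant T, ΔS = Q_rev/T = −15768 / 159 = -99.2 J/K.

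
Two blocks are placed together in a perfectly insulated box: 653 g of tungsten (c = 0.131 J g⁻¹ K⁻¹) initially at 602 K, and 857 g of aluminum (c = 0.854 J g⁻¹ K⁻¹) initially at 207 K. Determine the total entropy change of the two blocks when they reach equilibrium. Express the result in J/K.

ΔS_total = 57.5 J/K

Energy balance: T_f = (m₁c₁T₁ + m₂c₂T₂)/(m₁c₁ + m₂c₂) = 248.34 K.
ΔS₁ = m₁c₁ ln(T_f/T₁) = 85.543 × ln(248.34/602) = -75.746 J/K.
ΔS₂ = m₂c₂ ln(T_f/T₂) = 731.878 × ln(248.34/207) = 133.25 J/K.
ΔS_total = -75.746 + 133.25 = 57.5 J/K.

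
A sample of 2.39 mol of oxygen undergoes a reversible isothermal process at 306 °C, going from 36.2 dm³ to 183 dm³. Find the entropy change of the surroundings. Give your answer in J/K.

For an isothermal ideal gas ΔS_gas = nR ln(V₂/V₁) = 2.39 × 8.314 × ln(183/36.2) = 32.2 J/K.
The process is reversible, so ΔS_surr = −ΔS_gas = -32.2 J/K and ΔS_universe = 0.

ΔS_surr = -32.2 J/K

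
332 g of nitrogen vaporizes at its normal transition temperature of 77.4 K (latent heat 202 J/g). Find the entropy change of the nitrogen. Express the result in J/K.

ΔS = 866 J/K

Heat absorbed by the substance: Q = mL = 332 × 202 = 67064 J.
At constant T, ΔS = Q_rev/T = 67064 / 77.4 = 866 J/K.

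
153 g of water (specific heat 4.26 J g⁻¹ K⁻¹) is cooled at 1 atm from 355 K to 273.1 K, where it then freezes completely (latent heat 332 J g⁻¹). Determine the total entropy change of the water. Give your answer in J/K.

Cooling step: ΔS₁ = m c ln(T_tr/T_i) = 153 × 4.26 × ln(273.1/355) = -170.9 J/K.
Phase change: ΔS₂ = −mL/T_tr = −153 × 332 / 273.1 = -186 J/K.
ΔS_total = (-170.9) + (-186) = -357 J/K.

ΔS = -357 J/K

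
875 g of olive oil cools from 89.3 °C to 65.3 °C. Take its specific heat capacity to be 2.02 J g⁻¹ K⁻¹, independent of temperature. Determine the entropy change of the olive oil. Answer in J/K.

ΔS = -121 J/K

In kelvin: T₁ = 362.45 K, T₂ = 338.45 K. ΔS = ∫dQ_rev/T = m c ln(T₂/T₁) = 875 × 2.02 × ln(338.45/362.45) = -121 J/K.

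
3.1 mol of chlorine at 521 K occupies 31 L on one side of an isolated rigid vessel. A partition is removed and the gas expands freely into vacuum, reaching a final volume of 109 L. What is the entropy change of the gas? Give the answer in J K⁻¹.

For an ideal gas in free expansion Q = 0 and W = 0, so T is unchanged.
Entropy is a state function; using a reversible isothermal path, ΔS_gas = nR ln(V₂/V₁) = 3.1 × 8.314 × ln(109/31) = 32.4 J/K.

ΔS_gas = 32.4 J/K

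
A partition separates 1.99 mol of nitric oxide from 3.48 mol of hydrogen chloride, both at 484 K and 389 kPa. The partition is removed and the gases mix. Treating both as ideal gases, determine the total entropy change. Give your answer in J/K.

Mole fractions: x_A = 1.99/5.47 = 0.364, x_B = 0.636.
ΔS_mix = −R(n_A ln x_A + n_B ln x_B) = −8.314 × (1.99 ln 0.364 + 3.48 ln 0.636) = 29.8 J/K.

ΔS_mix = 29.8 J/K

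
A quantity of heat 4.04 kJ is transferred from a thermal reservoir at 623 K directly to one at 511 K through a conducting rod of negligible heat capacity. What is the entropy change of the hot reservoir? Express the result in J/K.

ΔS_hot = -6.48 J/K

The hot reservoir loses heat Q, so ΔS_hot = −Q/T_H = −4040/623 = -6.48 J/K.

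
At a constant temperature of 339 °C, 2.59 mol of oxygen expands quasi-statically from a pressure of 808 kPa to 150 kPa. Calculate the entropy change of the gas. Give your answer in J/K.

For an isothermal ideal gas ΔS_gas = nR ln(P₁/P₂) = 2.59 × 8.314 × ln(808/150) = 36.3 J/K.

ΔS_gas = 36.3 J/K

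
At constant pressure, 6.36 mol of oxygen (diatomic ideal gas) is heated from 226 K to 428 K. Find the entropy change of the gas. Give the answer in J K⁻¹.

At constant pressure, ΔS = nC_p ln(T₂/T₁) with C_p = 7R/2 = 29.1 J mol⁻¹ K⁻¹.
ΔS = 6.36 × 29.1 × ln(428/226) = 118 J/K.

ΔS = 118 J/K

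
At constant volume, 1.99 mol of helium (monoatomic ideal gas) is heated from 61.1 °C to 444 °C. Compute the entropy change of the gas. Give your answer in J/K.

In kelvin: T₁ = 334.25 K, T₂ = 717.15 K. At constant volume, ΔS = nC_V ln(T₂/T₁) with C_V = 3R/2 = 12.47 J mol⁻¹ K⁻¹.
ΔS = 1.99 × 12.47 × ln(717.15/334.25) = 18.9 J/K.

ΔS = 18.9 J/K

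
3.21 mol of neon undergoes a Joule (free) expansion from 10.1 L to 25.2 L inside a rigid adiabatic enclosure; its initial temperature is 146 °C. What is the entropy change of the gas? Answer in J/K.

ΔS_gas = 24.4 J/K

No heat is exchanged and no work is done, so the ideal-gas temperature stays constant.
Entropy is a state function; using a reversible isothermal path, ΔS_gas = nR ln(V₂/V₁) = 3.21 × 8.314 × ln(25.2/10.1) = 24.4 J/K.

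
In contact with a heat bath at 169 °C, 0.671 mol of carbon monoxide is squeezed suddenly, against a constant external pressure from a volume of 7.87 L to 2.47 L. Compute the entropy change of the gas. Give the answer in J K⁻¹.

ΔS_gas = -6.46 J/K

Entropy is a state function, so ΔS_gas depends only on the end states.
For an isothermal ideal gas ΔS_gas = nR ln(V₂/V₁) = 0.671 × 8.314 × ln(2.47/7.87) = -6.46 J/K.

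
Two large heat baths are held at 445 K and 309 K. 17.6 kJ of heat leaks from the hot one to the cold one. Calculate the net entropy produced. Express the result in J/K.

ΔS_hot = −Q/T_H = −17600/445 = -39.55 J/K and ΔS_cold = +Q/T_C = 17600/309 = 56.96 J/K.
ΔS_total = -39.55 + 56.96 = 17.4 J/K, positive as the second law requires.

ΔS_total = 17.4 J/K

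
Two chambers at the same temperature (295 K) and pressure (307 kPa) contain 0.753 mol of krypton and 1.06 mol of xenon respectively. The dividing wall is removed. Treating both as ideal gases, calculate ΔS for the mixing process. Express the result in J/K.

ΔS_mix = 10.2 J/K

Mole fractions: x_A = 0.753/1.81 = 0.415, x_B = 0.585.
ΔS_mix = −R(n_A ln x_A + n_B ln x_B) = −8.314 × (0.753 ln 0.415 + 1.06 ln 0.585) = 10.2 J/K.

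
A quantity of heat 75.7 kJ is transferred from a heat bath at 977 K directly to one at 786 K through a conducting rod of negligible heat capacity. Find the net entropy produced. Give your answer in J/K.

ΔS_total = 18.8 J/K

ΔS_hot = −Q/T_H = −75700/977 = -77.48 J/K and ΔS_cold = +Q/T_C = 75700/786 = 96.31 J/K.
ΔS_total = -77.48 + 96.31 = 18.8 J/K, positive as the second law requires.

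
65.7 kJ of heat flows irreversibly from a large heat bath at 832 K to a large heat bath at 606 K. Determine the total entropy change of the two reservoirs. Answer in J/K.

ΔS_total = 29.4 J/K

ΔS_hot = −Q/T_H = −65700/832 = -78.97 J/K and ΔS_cold = +Q/T_C = 65700/606 = 108.4 J/K.
ΔS_total = -78.97 + 108.4 = 29.4 J/K, positive as the second law requires.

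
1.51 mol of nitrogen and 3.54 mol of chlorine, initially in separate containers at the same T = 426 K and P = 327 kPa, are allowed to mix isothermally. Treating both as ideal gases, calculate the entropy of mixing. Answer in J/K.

Mole fractions: x_A = 1.51/5.05 = 0.299, x_B = 0.701.
ΔS_mix = −R(n_A ln x_A + n_B ln x_B) = −8.314 × (1.51 ln 0.299 + 3.54 ln 0.701) = 25.6 J/K.

ΔS_mix = 25.6 J/K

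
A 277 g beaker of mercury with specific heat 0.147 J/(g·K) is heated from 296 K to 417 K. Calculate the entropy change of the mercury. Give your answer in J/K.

ΔS = 14 J/K

ΔS = ∫dQ_rev/T = m c ln(T₂/T₁) = 277 × 0.147 × ln(417/296) = 14 J/K.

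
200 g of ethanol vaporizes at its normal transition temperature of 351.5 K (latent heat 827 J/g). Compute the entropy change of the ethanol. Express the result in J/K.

ΔS = 471 J/K

Heat absorbed by the substance: Q = mL = 200 × 827 = 165400 J.
At constant T, ΔS = Q_rev/T = 165400 / 351.5 = 471 J/K.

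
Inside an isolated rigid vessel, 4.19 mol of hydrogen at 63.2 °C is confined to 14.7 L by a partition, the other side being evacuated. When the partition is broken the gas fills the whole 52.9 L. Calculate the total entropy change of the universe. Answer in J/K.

For an ideal gas in free expansion Q = 0 and W = 0, so T is unchanged.
Entropy is a state function; using a reversible isothermal path, ΔS_gas = nR ln(V₂/V₁) = 4.19 × 8.314 × ln(52.9/14.7) = 44.6 J/K.
The insulated surroundings exchange no heat, so ΔS_surr = 0 and ΔS_universe = ΔS_gas.

ΔS_universe = 44.6 J/K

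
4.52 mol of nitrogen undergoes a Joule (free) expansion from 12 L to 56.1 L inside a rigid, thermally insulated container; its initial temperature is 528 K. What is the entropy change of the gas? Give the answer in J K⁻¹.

No heat is exchanged and no work is done, so the ideal-gas temperature stays constant.
Entropy is a state function; using a reversible isothermal path, ΔS_gas = nR ln(V₂/V₁) = 4.52 × 8.314 × ln(56.1/12) = 58 J/K.

ΔS_gas = 58 J/K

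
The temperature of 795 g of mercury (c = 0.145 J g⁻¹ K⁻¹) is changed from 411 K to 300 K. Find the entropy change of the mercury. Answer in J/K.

ΔS = -36.3 J/K

ΔS = ∫dQ_rev/T = m c ln(T₂/T₁) = 795 × 0.145 × ln(300/411) = -36.3 J/K.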